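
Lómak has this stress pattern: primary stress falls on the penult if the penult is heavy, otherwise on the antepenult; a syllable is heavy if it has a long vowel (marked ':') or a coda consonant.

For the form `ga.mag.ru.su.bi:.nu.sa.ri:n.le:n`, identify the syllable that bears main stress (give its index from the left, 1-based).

Weights: 7 sa L, 8 ri:n H, 9 le:n H.
The penult (syllable 8, ri:n) is heavy, so it takes stress.
Primary stress: syllable 8 → ga.mag.ru.su.bi:.nu.sa.ˈri:n.le:n.

8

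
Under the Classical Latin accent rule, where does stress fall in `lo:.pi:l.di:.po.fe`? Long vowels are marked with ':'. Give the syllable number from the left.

Classical Latin: stress the penult if heavy (long vowel or closed), else the antepenult.
Weights: 3 di: H, 4 po L, 5 fe L.
The penult (syllable 4, po) is light, so stress falls on the antepenult (syllable 3, di:).
Stress on syllable 3: lo:.pi:l.ˈdi:.po.fe.

3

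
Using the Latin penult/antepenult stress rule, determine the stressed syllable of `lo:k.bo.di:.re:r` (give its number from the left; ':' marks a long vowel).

Classical Latin: stress the penult if heavy (long vowel or closed), else the antepenult.
Weights: 2 bo L, 3 di: H, 4 re:r H.
The penult (syllable 3, di:) is heavy, so it takes stress.
Stress on syllable 3: lo:k.bo.ˈdi:.re:r.

3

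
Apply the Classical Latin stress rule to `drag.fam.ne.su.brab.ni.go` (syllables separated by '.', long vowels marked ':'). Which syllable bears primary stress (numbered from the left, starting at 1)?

Classical Latin: stress the penult if heavy (long vowel or closed), else the antepenult.
Weights: 5 brab H, 6 ni L, 7 go L.
The penult (syllable 6, ni) is light, so stress falls on the antepenult (syllable 5, brab).
Stress on syllable 5: drag.fam.ne.su.ˈbrab.ni.go.

5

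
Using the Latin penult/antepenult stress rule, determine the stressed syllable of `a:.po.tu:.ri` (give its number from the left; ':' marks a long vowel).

3

Classical Latin: stress the penult if heavy (long vowel or closed), else the antepenult.
Weights: 2 po L, 3 tu: H, 4 ri L.
The penult (syllable 3, tu:) is heavy, so it takes stress.
Stress on syllable 3: a:.po.ˈtu:.ri.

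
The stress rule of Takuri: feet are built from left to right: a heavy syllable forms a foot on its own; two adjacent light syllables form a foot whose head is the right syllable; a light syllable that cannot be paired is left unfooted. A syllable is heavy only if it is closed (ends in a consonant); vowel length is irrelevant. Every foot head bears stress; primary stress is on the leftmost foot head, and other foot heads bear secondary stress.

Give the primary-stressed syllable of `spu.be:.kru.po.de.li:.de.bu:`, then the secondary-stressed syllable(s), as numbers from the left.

Weights: 1 spu L, 2 be: L, 3 kru L, 4 po L, 5 de L, 6 li: L, 7 de L, 8 bu: L.
Parse left to right (heavy = foot alone; LL = one foot; stranded L unfooted): (spu.ˈbe:) (kru.ˈpo) (de.ˈli:) (de.ˈbu:).
Foot heads: 2, 4, 6, 8.
Primary stress on the leftmost head = syllable 2.
Secondary stress on 4, 6, 8: spu.ˈbe:.kru.ˌpo.de.ˌli:.de.ˌbu:.

primary 2, secondary 4, 6, 8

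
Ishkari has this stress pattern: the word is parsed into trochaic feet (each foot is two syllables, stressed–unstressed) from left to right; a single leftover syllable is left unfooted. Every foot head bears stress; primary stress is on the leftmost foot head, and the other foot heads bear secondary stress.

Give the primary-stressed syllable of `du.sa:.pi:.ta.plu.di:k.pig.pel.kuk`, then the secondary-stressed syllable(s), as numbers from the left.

Parse left to right into trochaic (ˈσσ) feet: (ˈdu.sa:) (ˈpi:.ta) (ˈplu.di:k) (ˈpig.pel) kuk. Syllable 9 is left unfooted.
Foot heads (stressed positions): 1, 3, 5, 7.
End Rule Leftmost: primary stress on the leftmost head = syllable 1.
Secondary stress on 3, 5, 7: ˈdu.sa:.ˌpi:.ta.ˌplu.di:k.ˌpig.pel.kuk.

primary 1, secondary 3, 5, 7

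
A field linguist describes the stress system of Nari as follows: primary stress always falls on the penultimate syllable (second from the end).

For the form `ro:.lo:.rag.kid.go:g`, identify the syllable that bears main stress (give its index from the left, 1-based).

4

The word has 5 syllables; the penultimate syllable (second from the end) is syllable 4 (kid).
Primary stress: syllable 4 → ro:.lo:.rag.ˈkid.go:g.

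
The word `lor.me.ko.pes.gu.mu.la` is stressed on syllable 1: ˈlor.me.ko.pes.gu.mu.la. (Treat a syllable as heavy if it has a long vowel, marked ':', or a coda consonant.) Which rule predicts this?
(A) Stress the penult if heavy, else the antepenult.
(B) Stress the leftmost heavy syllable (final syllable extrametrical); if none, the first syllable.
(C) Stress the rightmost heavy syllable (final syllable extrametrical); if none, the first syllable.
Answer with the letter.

Rule A → syllable 5 (observed: 1).
Rule B → syllable 1 ✓.
Rule C → syllable 4 (observed: 1).

B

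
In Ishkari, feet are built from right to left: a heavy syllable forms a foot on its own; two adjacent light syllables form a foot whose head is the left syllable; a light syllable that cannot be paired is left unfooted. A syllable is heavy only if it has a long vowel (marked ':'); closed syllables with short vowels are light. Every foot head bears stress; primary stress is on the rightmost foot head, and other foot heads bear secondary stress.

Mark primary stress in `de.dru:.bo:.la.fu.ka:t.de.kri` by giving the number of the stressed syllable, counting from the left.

7

Weights: 1 de L, 2 dru: H, 3 bo: H, 4 la L, 5 fu L, 6 ka:t H, 7 de L, 8 kri L.
Parse right to left (heavy = foot alone; LL = one foot; stranded L unfooted): de (ˈdru:) (ˈbo:) (ˈla.fu) (ˈka:t) (ˈde.kri).
Foot heads: 2, 3, 4, 6, 7.
Primary stress on the rightmost head = syllable 7.
Primary stress: syllable 7 → de.dru:.bo:.la.fu.ka:t.ˈde.kri.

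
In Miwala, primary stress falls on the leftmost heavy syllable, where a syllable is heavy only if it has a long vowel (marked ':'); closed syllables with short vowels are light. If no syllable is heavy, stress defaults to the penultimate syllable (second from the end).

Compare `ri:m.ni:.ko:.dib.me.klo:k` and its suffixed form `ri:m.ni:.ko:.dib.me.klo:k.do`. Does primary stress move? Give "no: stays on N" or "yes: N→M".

no: stays on 1

Base `ri:m.ni:.ko:.dib.me.klo:k` (6 syllables):
  Weights: 1 ri:m H, 2 ni: H, 3 ko: H, 4 dib L, 5 me L, 6 klo:k H.
  Heavy syllables in the domain: 1, 2, 3, 6. The leftmost is syllable 1 (ri:m).
  → primary stress on syllable 1.
Suffixed `ri:m.ni:.ko:.dib.me.klo:k.do` (7 syllables):
  Weights: 1 ri:m H, 2 ni: H, 3 ko: H, 4 dib L, 5 me L, 6 klo:k H, 7 do L.
  Heavy syllables in the domain: 1, 2, 3, 6. The leftmost is syllable 1 (ri:m).
  → primary stress on syllable 1.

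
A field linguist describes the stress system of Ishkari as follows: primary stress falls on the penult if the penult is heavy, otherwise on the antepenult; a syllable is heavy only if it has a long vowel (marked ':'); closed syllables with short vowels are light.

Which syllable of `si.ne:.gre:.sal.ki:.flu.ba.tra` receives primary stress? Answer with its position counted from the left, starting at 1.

Weights: 6 flu L, 7 ba L, 8 tra L.
The penult (syllable 7, ba) is light, so stress falls on the antepenult (syllable 6, flu).
Primary stress: syllable 6 → si.ne:.gre:.sal.ki:.ˈflu.ba.tra.

6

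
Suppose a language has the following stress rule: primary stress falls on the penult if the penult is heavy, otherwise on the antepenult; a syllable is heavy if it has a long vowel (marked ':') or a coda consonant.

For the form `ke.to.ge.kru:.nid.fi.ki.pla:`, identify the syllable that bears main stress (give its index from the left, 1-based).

Weights: 6 fi L, 7 ki L, 8 pla: H.
The penult (syllable 7, ki) is light, so stress falls on the antepenult (syllable 6, fi).
Primary stress: syllable 6 → ke.to.ge.kru:.nid.ˈfi.ki.pla:.

6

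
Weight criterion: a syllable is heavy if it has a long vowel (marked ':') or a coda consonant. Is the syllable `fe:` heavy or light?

heavy

`fe:`: long vowel, open (no coda). Long vowel → heavy.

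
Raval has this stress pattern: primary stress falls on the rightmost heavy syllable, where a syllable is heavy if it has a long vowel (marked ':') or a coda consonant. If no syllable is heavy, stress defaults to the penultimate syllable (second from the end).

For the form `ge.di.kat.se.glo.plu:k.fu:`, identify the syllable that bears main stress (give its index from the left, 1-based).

Weights: 1 ge L, 2 di L, 3 kat H, 4 se L, 5 glo L, 6 plu:k H, 7 fu: H.
Heavy syllables in the domain: 3, 6, 7. The rightmost is syllable 7 (fu:).
Primary stress: syllable 7 → ge.di.kat.se.glo.plu:k.ˈfu:.

7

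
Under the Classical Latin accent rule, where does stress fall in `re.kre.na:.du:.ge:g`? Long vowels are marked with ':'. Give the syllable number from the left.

4

Classical Latin: stress the penult if heavy (long vowel or closed), else the antepenult.
Weights: 3 na: H, 4 du: H, 5 ge:g H.
The penult (syllable 4, du:) is heavy, so it takes stress.
Stress on syllable 4: re.kre.na:.ˈdu:.ge:g.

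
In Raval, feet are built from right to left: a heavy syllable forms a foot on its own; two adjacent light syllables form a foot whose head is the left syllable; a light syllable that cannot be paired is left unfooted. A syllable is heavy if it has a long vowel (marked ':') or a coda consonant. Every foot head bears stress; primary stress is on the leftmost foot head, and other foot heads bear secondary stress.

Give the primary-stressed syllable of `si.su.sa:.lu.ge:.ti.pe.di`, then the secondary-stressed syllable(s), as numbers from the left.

primary 1, secondary 3, 5, 7

Weights: 1 si L, 2 su L, 3 sa: H, 4 lu L, 5 ge: H, 6 ti L, 7 pe L, 8 di L.
Parse right to left (heavy = foot alone; LL = one foot; stranded L unfooted): (ˈsi.su) (ˈsa:) lu (ˈge:) ti (ˈpe.di).
Foot heads: 1, 3, 5, 7.
Primary stress on the leftmost head = syllable 1.
Secondary stress on 3, 5, 7: ˈsi.su.ˌsa:.lu.ˌge:.ti.ˌpe.di.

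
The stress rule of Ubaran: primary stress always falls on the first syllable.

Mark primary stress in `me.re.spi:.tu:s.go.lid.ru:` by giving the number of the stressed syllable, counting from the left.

1

The word has 7 syllables; the first syllable is syllable 1 (me).
Primary stress: syllable 1 → ˈme.re.spi:.tu:s.go.lid.ru:.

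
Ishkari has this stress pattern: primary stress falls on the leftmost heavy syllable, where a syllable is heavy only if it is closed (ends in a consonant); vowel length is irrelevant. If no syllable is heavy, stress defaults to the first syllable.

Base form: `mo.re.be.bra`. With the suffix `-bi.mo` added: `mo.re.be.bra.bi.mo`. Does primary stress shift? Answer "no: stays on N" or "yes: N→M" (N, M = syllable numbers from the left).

Base `mo.re.be.bra` (4 syllables):
  Weights: 1 mo L, 2 re L, 3 be L, 4 bra L.
  No heavy syllable in the domain; default to the first syllable = syllable 1.
  → primary stress on syllable 1.
Suffixed `mo.re.be.bra.bi.mo` (6 syllables):
  Weights: 1 mo L, 2 re L, 3 be L, 4 bra L, 5 bi L, 6 mo L.
  No heavy syllable in the domain; default to the first syllable = syllable 1.
  → primary stress on syllable 1.

no: stays on 1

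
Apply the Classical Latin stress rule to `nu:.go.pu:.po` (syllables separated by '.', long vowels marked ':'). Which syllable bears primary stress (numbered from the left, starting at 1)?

3

Classical Latin: stress the penult if heavy (long vowel or closed), else the antepenult.
Weights: 2 go L, 3 pu: H, 4 po L.
The penult (syllable 3, pu:) is heavy, so it takes stress.
Stress on syllable 3: nu:.go.ˈpu:.po.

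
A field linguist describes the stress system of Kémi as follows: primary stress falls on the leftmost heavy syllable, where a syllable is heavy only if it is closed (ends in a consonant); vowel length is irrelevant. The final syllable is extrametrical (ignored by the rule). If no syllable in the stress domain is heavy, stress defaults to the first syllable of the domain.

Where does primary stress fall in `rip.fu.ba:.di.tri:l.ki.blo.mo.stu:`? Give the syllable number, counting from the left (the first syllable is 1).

1

The final syllable (9, stu:) is extrametrical; the stress domain is syllables 1–8.
Weights: 1 rip H, 2 fu L, 3 ba: L, 4 di L, 5 tri:l H, 6 ki L, 7 blo L, 8 mo L.
Heavy syllables in the domain: 1, 5. The leftmost is syllable 1 (rip).
Primary stress: syllable 1 → ˈrip.fu.ba:.di.tri:l.ki.blo.mo.stu:.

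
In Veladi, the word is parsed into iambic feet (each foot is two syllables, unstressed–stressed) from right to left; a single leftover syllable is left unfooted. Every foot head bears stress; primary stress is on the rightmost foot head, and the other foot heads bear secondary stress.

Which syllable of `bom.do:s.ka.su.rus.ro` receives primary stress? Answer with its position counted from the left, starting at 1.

6

Parse right to left into iambic (σˈσ) feet: (bom.ˈdo:s) (ka.ˈsu) (rus.ˈro).
Foot heads (stressed positions): 2, 4, 6.
End Rule Rightmost: primary stress on the rightmost head = syllable 6.
Primary stress: syllable 6 → bom.do:s.ka.su.rus.ˈro.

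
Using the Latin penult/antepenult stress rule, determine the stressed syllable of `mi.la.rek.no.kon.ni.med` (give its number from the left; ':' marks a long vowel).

Classical Latin: stress the penult if heavy (long vowel or closed), else the antepenult.
Weights: 5 kon H, 6 ni L, 7 med H.
The penult (syllable 6, ni) is light, so stress falls on the antepenult (syllable 5, kon).
Stress on syllable 5: mi.la.rek.no.ˈkon.ni.med.

5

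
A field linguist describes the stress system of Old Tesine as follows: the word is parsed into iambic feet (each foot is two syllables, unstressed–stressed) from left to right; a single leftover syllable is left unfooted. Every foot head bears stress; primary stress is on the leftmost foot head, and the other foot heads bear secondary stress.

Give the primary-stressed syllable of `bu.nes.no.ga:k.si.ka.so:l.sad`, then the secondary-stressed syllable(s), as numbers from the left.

Parse left to right into iambic (σˈσ) feet: (bu.ˈnes) (no.ˈga:k) (si.ˈka) (so:l.ˈsad).
Foot heads (stressed positions): 2, 4, 6, 8.
End Rule Leftmost: primary stress on the leftmost head = syllable 2.
Secondary stress on 4, 6, 8: bu.ˈnes.no.ˌga:k.si.ˌka.so:l.ˌsad.

primary 2, secondary 4, 6, 8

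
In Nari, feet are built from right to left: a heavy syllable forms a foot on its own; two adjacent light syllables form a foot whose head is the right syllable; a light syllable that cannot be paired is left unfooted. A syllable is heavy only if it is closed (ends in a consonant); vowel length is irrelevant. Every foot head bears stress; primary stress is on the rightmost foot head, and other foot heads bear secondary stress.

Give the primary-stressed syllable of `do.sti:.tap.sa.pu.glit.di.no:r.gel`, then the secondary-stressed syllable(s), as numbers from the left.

Weights: 1 do L, 2 sti: L, 3 tap H, 4 sa L, 5 pu L, 6 glit H, 7 di L, 8 no:r H, 9 gel H.
Parse right to left (heavy = foot alone; LL = one foot; stranded L unfooted): (do.ˈsti:) (ˈtap) (sa.ˈpu) (ˈglit) di (ˈno:r) (ˈgel).
Foot heads: 2, 3, 5, 6, 8, 9.
Primary stress on the rightmost head = syllable 9.
Secondary stress on 2, 3, 5, 6, 8: do.ˌsti:.ˌtap.sa.ˌpu.ˌglit.di.ˌno:r.ˈgel.

primary 9, secondary 2, 3, 5, 6, 8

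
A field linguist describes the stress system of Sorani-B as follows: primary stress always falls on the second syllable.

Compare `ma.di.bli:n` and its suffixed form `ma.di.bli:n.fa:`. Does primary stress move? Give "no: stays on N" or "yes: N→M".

Base `ma.di.bli:n` (3 syllables):
  The word has 3 syllables; the second syllable is syllable 2 (di).
  → primary stress on syllable 2.
Suffixed `ma.di.bli:n.fa:` (4 syllables):
  The word has 4 syllables; the second syllable is syllable 2 (di).
  → primary stress on syllable 2.

no: stays on 2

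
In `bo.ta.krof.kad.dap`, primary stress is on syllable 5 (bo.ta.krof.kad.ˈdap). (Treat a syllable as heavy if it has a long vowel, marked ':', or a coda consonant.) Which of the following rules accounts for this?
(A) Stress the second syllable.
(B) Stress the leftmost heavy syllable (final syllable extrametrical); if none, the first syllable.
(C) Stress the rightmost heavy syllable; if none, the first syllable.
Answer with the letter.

Rule A → syllable 2 (observed: 5).
Rule B → syllable 3 (observed: 5).
Rule C → syllable 5 ✓.

C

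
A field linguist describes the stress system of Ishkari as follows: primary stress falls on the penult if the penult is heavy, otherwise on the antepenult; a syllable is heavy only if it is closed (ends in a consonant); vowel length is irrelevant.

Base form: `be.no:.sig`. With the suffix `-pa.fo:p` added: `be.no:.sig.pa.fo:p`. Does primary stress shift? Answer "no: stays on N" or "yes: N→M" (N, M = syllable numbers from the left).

Base `be.no:.sig` (3 syllables):
  Weights: 1 be L, 2 no: L, 3 sig H.
  The penult (syllable 2, no:) is light, so stress falls on the antepenult (syllable 1, be).
  → primary stress on syllable 1.
Suffixed `be.no:.sig.pa.fo:p` (5 syllables):
  Weights: 3 sig H, 4 pa L, 5 fo:p H.
  The penult (syllable 4, pa) is light, so stress falls on the antepenult (syllable 3, sig).
  → primary stress on syllable 3.

yes: 1→3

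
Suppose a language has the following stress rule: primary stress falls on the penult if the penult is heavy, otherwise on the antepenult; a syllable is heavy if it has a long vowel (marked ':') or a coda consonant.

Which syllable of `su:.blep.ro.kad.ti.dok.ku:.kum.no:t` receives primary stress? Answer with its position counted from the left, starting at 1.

Weights: 7 ku: H, 8 kum H, 9 no:t H.
The penult (syllable 8, kum) is heavy, so it takes stress.
Primary stress: syllable 8 → su:.blep.ro.kad.ti.dok.ku:.ˈkum.no:t.

8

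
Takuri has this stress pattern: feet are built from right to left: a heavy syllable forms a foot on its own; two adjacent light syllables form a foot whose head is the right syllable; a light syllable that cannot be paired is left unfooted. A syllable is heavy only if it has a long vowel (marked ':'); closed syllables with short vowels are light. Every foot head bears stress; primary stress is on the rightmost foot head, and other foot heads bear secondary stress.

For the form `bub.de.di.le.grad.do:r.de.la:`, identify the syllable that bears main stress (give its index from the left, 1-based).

Weights: 1 bub L, 2 de L, 3 di L, 4 le L, 5 grad L, 6 do:r H, 7 de L, 8 la: H.
Parse right to left (heavy = foot alone; LL = one foot; stranded L unfooted): bub (de.ˈdi) (le.ˈgrad) (ˈdo:r) de (ˈla:).
Foot heads: 3, 5, 6, 8.
Primary stress on the rightmost head = syllable 8.
Primary stress: syllable 8 → bub.de.di.le.grad.do:r.de.ˈla:.

8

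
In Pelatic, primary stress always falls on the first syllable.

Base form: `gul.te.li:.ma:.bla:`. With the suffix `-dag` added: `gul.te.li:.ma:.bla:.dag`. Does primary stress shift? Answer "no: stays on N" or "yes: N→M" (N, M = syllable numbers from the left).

Base `gul.te.li:.ma:.bla:` (5 syllables):
  The word has 5 syllables; the first syllable is syllable 1 (gul).
  → primary stress on syllable 1.
Suffixed `gul.te.li:.ma:.bla:.dag` (6 syllables):
  The word has 6 syllables; the first syllable is syllable 1 (gul).
  → primary stress on syllable 1.

no: stays on 1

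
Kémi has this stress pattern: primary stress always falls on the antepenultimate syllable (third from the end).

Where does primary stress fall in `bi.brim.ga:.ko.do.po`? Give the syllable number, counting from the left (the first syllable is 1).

4

The word has 6 syllables; the antepenultimate syllable (third from the end) is syllable 4 (ko).
Primary stress: syllable 4 → bi.brim.ga:.ˈko.do.po.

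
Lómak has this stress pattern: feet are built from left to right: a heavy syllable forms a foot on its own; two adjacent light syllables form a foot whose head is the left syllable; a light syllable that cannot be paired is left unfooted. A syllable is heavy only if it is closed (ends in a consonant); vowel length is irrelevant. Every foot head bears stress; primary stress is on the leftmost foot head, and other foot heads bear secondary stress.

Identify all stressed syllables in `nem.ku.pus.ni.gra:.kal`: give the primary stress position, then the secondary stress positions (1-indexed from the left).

Weights: 1 nem H, 2 ku L, 3 pus H, 4 ni L, 5 gra: L, 6 kal H.
Parse left to right (heavy = foot alone; LL = one foot; stranded L unfooted): (ˈnem) ku (ˈpus) (ˈni.gra:) (ˈkal).
Foot heads: 1, 3, 4, 6.
Primary stress on the leftmost head = syllable 1.
Secondary stress on 3, 4, 6: ˈnem.ku.ˌpus.ˌni.gra:.ˌkal.

primary 1, secondary 3, 4, 6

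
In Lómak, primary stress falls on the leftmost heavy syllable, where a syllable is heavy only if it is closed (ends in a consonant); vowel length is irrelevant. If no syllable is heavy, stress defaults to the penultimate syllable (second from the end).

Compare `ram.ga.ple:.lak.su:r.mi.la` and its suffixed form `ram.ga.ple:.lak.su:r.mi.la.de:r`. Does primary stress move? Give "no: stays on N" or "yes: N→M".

Base `ram.ga.ple:.lak.su:r.mi.la` (7 syllables):
  Weights: 1 ram H, 2 ga L, 3 ple: L, 4 lak H, 5 su:r H, 6 mi L, 7 la L.
  Heavy syllables in the domain: 1, 4, 5. The leftmost is syllable 1 (ram).
  → primary stress on syllable 1.
Suffixed `ram.ga.ple:.lak.su:r.mi.la.de:r` (8 syllables):
  Weights: 1 ram H, 2 ga L, 3 ple: L, 4 lak H, 5 su:r H, 6 mi L, 7 la L, 8 de:r H.
  Heavy syllables in the domain: 1, 4, 5, 8. The leftmost is syllable 1 (ram).
  → primary stress on syllable 1.

no: stays on 1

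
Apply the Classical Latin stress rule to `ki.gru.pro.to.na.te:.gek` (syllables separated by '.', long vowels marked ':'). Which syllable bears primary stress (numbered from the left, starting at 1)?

6

Classical Latin: stress the penult if heavy (long vowel or closed), else the antepenult.
Weights: 5 na L, 6 te: H, 7 gek H.
The penult (syllable 6, te:) is heavy, so it takes stress.
Stress on syllable 6: ki.gru.pro.to.na.ˈte:.gek.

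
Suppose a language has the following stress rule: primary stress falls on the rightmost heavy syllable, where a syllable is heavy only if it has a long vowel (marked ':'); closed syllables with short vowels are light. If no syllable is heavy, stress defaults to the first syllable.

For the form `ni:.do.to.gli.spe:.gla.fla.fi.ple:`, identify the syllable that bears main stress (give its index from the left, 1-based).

Weights: 1 ni: H, 2 do L, 3 to L, 4 gli L, 5 spe: H, 6 gla L, 7 fla L, 8 fi L, 9 ple: H.
Heavy syllables in the domain: 1, 5, 9. The rightmost is syllable 9 (ple:).
Primary stress: syllable 9 → ni:.do.to.gli.spe:.gla.fla.fi.ˈple:.

9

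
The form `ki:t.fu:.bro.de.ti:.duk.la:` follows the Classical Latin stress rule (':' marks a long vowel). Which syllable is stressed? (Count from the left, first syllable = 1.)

Classical Latin: stress the penult if heavy (long vowel or closed), else the antepenult.
Weights: 5 ti: H, 6 duk H, 7 la: H.
The penult (syllable 6, duk) is heavy, so it takes stress.
Stress on syllable 6: ki:t.fu:.bro.de.ti:.ˈduk.la:.

6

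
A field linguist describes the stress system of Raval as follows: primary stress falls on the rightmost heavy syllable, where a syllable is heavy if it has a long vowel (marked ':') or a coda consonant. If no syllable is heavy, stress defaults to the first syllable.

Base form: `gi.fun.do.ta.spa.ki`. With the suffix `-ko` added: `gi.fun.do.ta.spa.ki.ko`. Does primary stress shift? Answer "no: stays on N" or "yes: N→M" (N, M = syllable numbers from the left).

Base `gi.fun.do.ta.spa.ki` (6 syllables):
  Weights: 1 gi L, 2 fun H, 3 do L, 4 ta L, 5 spa L, 6 ki L.
  Heavy syllables in the domain: 2. The rightmost is syllable 2 (fun).
  → primary stress on syllable 2.
Suffixed `gi.fun.do.ta.spa.ki.ko` (7 syllables):
  Weights: 1 gi L, 2 fun H, 3 do L, 4 ta L, 5 spa L, 6 ki L, 7 ko L.
  Heavy syllables in the domain: 2. The rightmost is syllable 2 (fun).
  → primary stress on syllable 2.

no: stays on 2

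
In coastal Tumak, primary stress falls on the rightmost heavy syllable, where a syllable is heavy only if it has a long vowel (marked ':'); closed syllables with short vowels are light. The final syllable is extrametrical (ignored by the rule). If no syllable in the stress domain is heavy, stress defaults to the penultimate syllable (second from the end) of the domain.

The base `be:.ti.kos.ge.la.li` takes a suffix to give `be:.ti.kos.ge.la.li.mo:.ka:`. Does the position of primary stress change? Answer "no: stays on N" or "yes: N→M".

Base `be:.ti.kos.ge.la.li` (6 syllables):
  The final syllable (6, li) is extrametrical; the stress domain is syllables 1–5.
  Weights: 1 be: H, 2 ti L, 3 kos L, 4 ge L, 5 la L.
  Heavy syllables in the domain: 1. The rightmost is syllable 1 (be:).
  → primary stress on syllable 1.
Suffixed `be:.ti.kos.ge.la.li.mo:.ka:` (8 syllables):
  The final syllable (8, ka:) is extrametrical; the stress domain is syllables 1–7.
  Weights: 1 be: H, 2 ti L, 3 kos L, 4 ge L, 5 la L, 6 li L, 7 mo: H.
  Heavy syllables in the domain: 1, 7. The rightmost is syllable 7 (mo:).
  → primary stress on syllable 7.

yes: 1→7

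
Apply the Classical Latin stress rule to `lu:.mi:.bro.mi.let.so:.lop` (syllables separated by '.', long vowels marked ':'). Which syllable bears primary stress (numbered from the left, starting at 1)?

6

Classical Latin: stress the penult if heavy (long vowel or closed), else the antepenult.
Weights: 5 let H, 6 so: H, 7 lop H.
The penult (syllable 6, so:) is heavy, so it takes stress.
Stress on syllable 6: lu:.mi:.bro.mi.let.ˈso:.lop.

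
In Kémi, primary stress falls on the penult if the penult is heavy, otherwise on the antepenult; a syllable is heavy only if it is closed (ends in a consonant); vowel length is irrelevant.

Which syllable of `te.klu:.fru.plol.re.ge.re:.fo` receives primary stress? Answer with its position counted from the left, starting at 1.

6

Weights: 6 ge L, 7 re: L, 8 fo L.
The penult (syllable 7, re:) is light, so stress falls on the antepenult (syllable 6, ge).
Primary stress: syllable 6 → te.klu:.fru.plol.re.ˈge.re:.fo.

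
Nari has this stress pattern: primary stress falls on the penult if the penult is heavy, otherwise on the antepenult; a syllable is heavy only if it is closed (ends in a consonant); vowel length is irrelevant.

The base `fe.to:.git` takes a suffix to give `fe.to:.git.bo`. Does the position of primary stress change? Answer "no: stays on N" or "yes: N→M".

yes: 1→3

Base `fe.to:.git` (3 syllables):
  Weights: 1 fe L, 2 to: L, 3 git H.
  The penult (syllable 2, to:) is light, so stress falls on the antepenult (syllable 1, fe).
  → primary stress on syllable 1.
Suffixed `fe.to:.git.bo` (4 syllables):
  Weights: 2 to: L, 3 git H, 4 bo L.
  The penult (syllable 3, git) is heavy, so it takes stress.
  → primary stress on syllable 3.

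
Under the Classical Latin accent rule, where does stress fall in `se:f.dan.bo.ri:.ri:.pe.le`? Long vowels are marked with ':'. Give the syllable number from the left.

5

Classical Latin: stress the penult if heavy (long vowel or closed), else the antepenult.
Weights: 5 ri: H, 6 pe L, 7 le L.
The penult (syllable 6, pe) is light, so stress falls on the antepenult (syllable 5, ri:).
Stress on syllable 5: se:f.dan.bo.ri:.ˈri:.pe.le.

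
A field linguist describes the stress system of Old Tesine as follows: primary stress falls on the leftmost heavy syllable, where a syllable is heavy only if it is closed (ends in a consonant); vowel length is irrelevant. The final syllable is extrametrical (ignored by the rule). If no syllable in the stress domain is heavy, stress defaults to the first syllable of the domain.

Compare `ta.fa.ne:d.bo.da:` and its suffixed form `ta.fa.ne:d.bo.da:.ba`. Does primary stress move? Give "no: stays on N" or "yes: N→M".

Base `ta.fa.ne:d.bo.da:` (5 syllables):
  The final syllable (5, da:) is extrametrical; the stress domain is syllables 1–4.
  Weights: 1 ta L, 2 fa L, 3 ne:d H, 4 bo L.
  Heavy syllables in the domain: 3. The leftmost is syllable 3 (ne:d).
  → primary stress on syllable 3.
Suffixed `ta.fa.ne:d.bo.da:.ba` (6 syllables):
  The final syllable (6, ba) is extrametrical; the stress domain is syllables 1–5.
  Weights: 1 ta L, 2 fa L, 3 ne:d H, 4 bo L, 5 da: L.
  Heavy syllables in the domain: 3. The leftmost is syllable 3 (ne:d).
  → primary stress on syllable 3.

no: stays on 3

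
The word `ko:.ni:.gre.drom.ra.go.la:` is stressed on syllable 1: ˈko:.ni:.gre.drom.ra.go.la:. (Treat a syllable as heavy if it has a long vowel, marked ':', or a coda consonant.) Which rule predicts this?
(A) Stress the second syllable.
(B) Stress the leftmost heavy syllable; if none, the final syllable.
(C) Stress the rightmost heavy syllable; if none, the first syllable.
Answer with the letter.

Rule A → syllable 2 (observed: 1).
Rule B → syllable 1 ✓.
Rule C → syllable 7 (observed: 1).

B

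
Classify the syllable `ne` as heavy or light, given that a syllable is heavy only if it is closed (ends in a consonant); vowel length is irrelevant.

light

`ne`: short vowel, open (no coda). Open (no coda) → light.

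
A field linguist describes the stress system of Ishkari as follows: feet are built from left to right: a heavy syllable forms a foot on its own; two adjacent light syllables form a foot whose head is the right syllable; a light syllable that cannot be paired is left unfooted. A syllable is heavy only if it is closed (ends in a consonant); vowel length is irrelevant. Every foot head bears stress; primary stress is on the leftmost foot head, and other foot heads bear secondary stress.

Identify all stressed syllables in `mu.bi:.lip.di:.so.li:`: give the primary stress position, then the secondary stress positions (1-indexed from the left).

Weights: 1 mu L, 2 bi: L, 3 lip H, 4 di: L, 5 so L, 6 li: L.
Parse left to right (heavy = foot alone; LL = one foot; stranded L unfooted): (mu.ˈbi:) (ˈlip) (di:.ˈso) li:.
Foot heads: 2, 3, 5.
Primary stress on the leftmost head = syllable 2.
Secondary stress on 3, 5: mu.ˈbi:.ˌlip.di:.ˌso.li:.

primary 2, secondary 3, 5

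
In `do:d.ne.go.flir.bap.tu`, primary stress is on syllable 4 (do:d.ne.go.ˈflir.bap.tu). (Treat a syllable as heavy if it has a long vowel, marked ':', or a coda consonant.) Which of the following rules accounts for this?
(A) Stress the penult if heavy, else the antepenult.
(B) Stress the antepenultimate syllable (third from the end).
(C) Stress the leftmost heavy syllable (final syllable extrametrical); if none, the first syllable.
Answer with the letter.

B

Rule A → syllable 5 (observed: 4).
Rule B → syllable 4 ✓.
Rule C → syllable 1 (observed: 4).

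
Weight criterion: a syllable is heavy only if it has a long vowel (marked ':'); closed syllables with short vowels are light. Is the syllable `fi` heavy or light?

light

`fi`: short vowel, open (no coda). Short vowel → light.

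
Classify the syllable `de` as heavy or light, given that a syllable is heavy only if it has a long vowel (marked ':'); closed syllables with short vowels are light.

light

`de`: short vowel, open (no coda). Short vowel → light.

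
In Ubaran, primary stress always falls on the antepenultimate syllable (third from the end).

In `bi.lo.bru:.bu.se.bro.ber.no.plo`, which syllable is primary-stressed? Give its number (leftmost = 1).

The word has 9 syllables; the antepenultimate syllable (third from the end) is syllable 7 (ber).
Primary stress: syllable 7 → bi.lo.bru:.bu.se.bro.ˈber.no.plo.

7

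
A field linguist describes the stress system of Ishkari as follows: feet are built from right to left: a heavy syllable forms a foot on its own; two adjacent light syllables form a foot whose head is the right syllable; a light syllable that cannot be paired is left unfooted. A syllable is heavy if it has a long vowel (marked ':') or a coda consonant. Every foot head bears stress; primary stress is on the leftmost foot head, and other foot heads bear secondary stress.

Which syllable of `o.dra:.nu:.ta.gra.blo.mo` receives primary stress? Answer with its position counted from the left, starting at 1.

Weights: 1 o L, 2 dra: H, 3 nu: H, 4 ta L, 5 gra L, 6 blo L, 7 mo L.
Parse right to left (heavy = foot alone; LL = one foot; stranded L unfooted): o (ˈdra:) (ˈnu:) (ta.ˈgra) (blo.ˈmo).
Foot heads: 2, 3, 5, 7.
Primary stress on the leftmost head = syllable 2.
Primary stress: syllable 2 → o.ˈdra:.nu:.ta.gra.blo.mo.

2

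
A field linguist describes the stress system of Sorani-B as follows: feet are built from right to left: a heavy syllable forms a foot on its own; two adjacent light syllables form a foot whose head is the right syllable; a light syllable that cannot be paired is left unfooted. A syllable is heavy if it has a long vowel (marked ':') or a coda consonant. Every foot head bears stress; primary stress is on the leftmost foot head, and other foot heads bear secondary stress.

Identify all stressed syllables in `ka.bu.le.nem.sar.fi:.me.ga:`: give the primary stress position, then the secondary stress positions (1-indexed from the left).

Weights: 1 ka L, 2 bu L, 3 le L, 4 nem H, 5 sar H, 6 fi: H, 7 me L, 8 ga: H.
Parse right to left (heavy = foot alone; LL = one foot; stranded L unfooted): ka (bu.ˈle) (ˈnem) (ˈsar) (ˈfi:) me (ˈga:).
Foot heads: 3, 4, 5, 6, 8.
Primary stress on the leftmost head = syllable 3.
Secondary stress on 4, 5, 6, 8: ka.bu.ˈle.ˌnem.ˌsar.ˌfi:.me.ˌga:.

primary 3, secondary 4, 5, 6, 8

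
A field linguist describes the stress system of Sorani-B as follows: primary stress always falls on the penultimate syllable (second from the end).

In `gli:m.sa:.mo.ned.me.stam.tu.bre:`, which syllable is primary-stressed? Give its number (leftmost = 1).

7

The word has 8 syllables; the penultimate syllable (second from the end) is syllable 7 (tu).
Primary stress: syllable 7 → gli:m.sa:.mo.ned.me.stam.ˈtu.bre:.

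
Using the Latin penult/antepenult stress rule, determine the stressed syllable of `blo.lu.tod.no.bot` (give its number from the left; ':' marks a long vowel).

Classical Latin: stress the penult if heavy (long vowel or closed), else the antepenult.
Weights: 3 tod H, 4 no L, 5 bot H.
The penult (syllable 4, no) is light, so stress falls on the antepenult (syllable 3, tod).
Stress on syllable 3: blo.lu.ˈtod.no.bot.

3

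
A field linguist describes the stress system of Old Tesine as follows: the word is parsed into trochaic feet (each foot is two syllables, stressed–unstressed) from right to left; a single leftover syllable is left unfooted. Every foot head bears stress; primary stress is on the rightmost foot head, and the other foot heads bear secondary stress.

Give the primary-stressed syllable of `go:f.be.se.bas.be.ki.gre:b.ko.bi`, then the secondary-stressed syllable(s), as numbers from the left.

primary 8, secondary 2, 4, 6

Parse right to left into trochaic (ˈσσ) feet: go:f (ˈbe.se) (ˈbas.be) (ˈki.gre:b) (ˈko.bi). Syllable 1 is left unfooted.
Foot heads (stressed positions): 2, 4, 6, 8.
End Rule Rightmost: primary stress on the rightmost head = syllable 8.
Secondary stress on 2, 4, 6: go:f.ˌbe.se.ˌbas.be.ˌki.gre:b.ˈko.bi.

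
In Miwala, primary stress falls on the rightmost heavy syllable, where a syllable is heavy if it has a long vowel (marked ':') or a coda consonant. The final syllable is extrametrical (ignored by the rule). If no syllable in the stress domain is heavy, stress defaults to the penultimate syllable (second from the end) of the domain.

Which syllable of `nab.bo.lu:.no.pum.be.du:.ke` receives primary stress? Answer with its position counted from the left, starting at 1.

The final syllable (8, ke) is extrametrical; the stress domain is syllables 1–7.
Weights: 1 nab H, 2 bo L, 3 lu: H, 4 no L, 5 pum H, 6 be L, 7 du: H.
Heavy syllables in the domain: 1, 3, 5, 7. The rightmost is syllable 7 (du:).
Primary stress: syllable 7 → nab.bo.lu:.no.pum.be.ˈdu:.ke.

7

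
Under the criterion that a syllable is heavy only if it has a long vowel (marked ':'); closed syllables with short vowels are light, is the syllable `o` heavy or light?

`o`: short vowel, open (no coda). Short vowel → light.

light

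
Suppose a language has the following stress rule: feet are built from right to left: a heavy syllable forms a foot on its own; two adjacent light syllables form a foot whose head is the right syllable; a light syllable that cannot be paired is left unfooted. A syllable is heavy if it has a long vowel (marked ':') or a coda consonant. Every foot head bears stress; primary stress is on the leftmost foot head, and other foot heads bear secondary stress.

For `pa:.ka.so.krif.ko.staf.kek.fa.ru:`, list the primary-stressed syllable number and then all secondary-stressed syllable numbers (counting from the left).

primary 1, secondary 3, 4, 6, 7, 9

Weights: 1 pa: H, 2 ka L, 3 so L, 4 krif H, 5 ko L, 6 staf H, 7 kek H, 8 fa L, 9 ru: H.
Parse right to left (heavy = foot alone; LL = one foot; stranded L unfooted): (ˈpa:) (ka.ˈso) (ˈkrif) ko (ˈstaf) (ˈkek) fa (ˈru:).
Foot heads: 1, 3, 4, 6, 7, 9.
Primary stress on the leftmost head = syllable 1.
Secondary stress on 3, 4, 6, 7, 9: ˈpa:.ka.ˌso.ˌkrif.ko.ˌstaf.ˌkek.fa.ˌru:.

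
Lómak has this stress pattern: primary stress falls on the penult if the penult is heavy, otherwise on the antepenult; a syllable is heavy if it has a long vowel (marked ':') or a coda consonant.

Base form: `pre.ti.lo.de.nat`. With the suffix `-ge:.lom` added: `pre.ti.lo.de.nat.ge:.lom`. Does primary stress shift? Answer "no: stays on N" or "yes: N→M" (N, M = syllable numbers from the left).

yes: 3→6

Base `pre.ti.lo.de.nat` (5 syllables):
  Weights: 3 lo L, 4 de L, 5 nat H.
  The penult (syllable 4, de) is light, so stress falls on the antepenult (syllable 3, lo).
  → primary stress on syllable 3.
Suffixed `pre.ti.lo.de.nat.ge:.lom` (7 syllables):
  Weights: 5 nat H, 6 ge: H, 7 lom H.
  The penult (syllable 6, ge:) is heavy, so it takes stress.
  → primary stress on syllable 6.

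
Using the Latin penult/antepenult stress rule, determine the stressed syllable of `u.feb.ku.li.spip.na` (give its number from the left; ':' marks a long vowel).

5

Classical Latin: stress the penult if heavy (long vowel or closed), else the antepenult.
Weights: 4 li L, 5 spip H, 6 na L.
The penult (syllable 5, spip) is heavy, so it takes stress.
Stress on syllable 5: u.feb.ku.li.ˈspip.na.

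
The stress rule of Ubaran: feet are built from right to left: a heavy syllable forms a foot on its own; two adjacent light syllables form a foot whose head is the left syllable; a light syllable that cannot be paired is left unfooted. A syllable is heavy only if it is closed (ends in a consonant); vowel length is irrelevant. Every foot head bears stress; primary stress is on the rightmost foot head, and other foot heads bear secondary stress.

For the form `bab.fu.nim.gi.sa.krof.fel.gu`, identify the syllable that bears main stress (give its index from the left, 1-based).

7

Weights: 1 bab H, 2 fu L, 3 nim H, 4 gi L, 5 sa L, 6 krof H, 7 fel H, 8 gu L.
Parse right to left (heavy = foot alone; LL = one foot; stranded L unfooted): (ˈbab) fu (ˈnim) (ˈgi.sa) (ˈkrof) (ˈfel) gu.
Foot heads: 1, 3, 4, 6, 7.
Primary stress on the rightmost head = syllable 7.
Primary stress: syllable 7 → bab.fu.nim.gi.sa.krof.ˈfel.gu.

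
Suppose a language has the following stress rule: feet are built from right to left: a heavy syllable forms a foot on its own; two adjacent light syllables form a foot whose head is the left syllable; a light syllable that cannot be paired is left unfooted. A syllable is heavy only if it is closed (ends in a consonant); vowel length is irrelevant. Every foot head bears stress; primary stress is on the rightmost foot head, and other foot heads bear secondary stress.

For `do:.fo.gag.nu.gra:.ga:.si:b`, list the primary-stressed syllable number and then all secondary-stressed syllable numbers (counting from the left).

primary 7, secondary 1, 3, 5

Weights: 1 do: L, 2 fo L, 3 gag H, 4 nu L, 5 gra: L, 6 ga: L, 7 si:b H.
Parse right to left (heavy = foot alone; LL = one foot; stranded L unfooted): (ˈdo:.fo) (ˈgag) nu (ˈgra:.ga:) (ˈsi:b).
Foot heads: 1, 3, 5, 7.
Primary stress on the rightmost head = syllable 7.
Secondary stress on 1, 3, 5: ˌdo:.fo.ˌgag.nu.ˌgra:.ga:.ˈsi:b.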